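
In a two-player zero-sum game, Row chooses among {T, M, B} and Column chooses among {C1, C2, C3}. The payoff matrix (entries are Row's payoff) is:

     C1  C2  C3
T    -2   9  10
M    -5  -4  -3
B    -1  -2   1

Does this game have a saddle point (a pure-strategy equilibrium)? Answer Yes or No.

No

Row minima: T → -2, M → -5, B → -2; maximin = -2.
Column maxima: C1 → -1, C2 → 9, C3 → 10; minimax = -1.
-2 ≠ -1, so no pure-strategy equilibrium exists.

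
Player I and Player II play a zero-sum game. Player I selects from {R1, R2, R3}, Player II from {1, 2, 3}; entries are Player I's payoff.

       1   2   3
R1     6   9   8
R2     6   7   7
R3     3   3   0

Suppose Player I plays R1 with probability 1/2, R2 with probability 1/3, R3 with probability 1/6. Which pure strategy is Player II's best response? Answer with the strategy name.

1

If Player II plays 1, Player I's expected payoff is (1/2)·6 + (1/3)·6 + (1/6)·3 = 11/2.
If Player II plays 2, Player I's expected payoff is (1/2)·9 + (1/3)·7 + (1/6)·3 = 22/3.
If Player II plays 3, Player I's expected payoff is (1/2)·8 + (1/3)·7 + (1/6)·0 = 19/3.
Player II minimizes Player I's payoff; the smallest is 11/2, so the best response is 1.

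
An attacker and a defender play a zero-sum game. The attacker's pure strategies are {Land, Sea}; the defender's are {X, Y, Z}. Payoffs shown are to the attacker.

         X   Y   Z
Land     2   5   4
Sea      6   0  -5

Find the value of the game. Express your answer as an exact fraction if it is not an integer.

Row minima: Land → 2, Sea → -5; maximin = 2.
Column maxima: X → 6, Y → 5, Z → 4; minimax = 4.
2 ≠ 4, so there is no saddle point; optimal play is mixed.
Y is strictly dominated by Z (it gives the attacker strictly more in every row), so the defender never plays it.
On the remaining 2×2 (Land, Sea vs X, Z):
Let the attacker play Land with probability p. Expected payoff against X: 2p + 6(1−p) = −4p + 6; against Z: 4p + (-5)(1−p) = 9p − 5.
Setting these equal: −4p + 6 = 9p − 5 ⇒ −13p = -11 ⇒ p = 11/13, and the value is (-4)·(11/13) + 6 = 34/13.
For the defender: with q = P(X), equating Land's and Sea's payoffs gives −2q + 4 = 11q − 5 ⇒ q = 9/13.

34/13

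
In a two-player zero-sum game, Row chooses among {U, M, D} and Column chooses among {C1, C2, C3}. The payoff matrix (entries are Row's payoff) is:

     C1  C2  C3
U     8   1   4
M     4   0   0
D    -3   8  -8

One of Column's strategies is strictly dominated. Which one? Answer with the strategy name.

C1

C3 holds Row's payoff strictly below C1 in every row: 4 < 8, 0 < 4, -8 < -3.
So C1 is strictly dominated for Column.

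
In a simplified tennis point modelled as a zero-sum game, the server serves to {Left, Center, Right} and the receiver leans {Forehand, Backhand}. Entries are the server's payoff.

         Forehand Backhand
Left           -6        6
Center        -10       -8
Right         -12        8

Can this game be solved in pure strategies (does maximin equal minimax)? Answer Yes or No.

Yes

Row minima: Left → -6, Center → -10, Right → -12; maximin = -6.
Column maxima: Forehand → -6, Backhand → 8; minimax = -6.
maximin = minimax = -6, so a saddle point exists.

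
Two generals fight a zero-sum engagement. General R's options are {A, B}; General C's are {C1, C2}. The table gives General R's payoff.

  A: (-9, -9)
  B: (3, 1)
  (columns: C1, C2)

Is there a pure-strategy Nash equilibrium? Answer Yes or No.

Yes

Row minima: A → -9, B → 1; maximin = 1.
Column maxima: C1 → 3, C2 → 1; minimax = 1.
maximin = minimax = 1, so a saddle point exists.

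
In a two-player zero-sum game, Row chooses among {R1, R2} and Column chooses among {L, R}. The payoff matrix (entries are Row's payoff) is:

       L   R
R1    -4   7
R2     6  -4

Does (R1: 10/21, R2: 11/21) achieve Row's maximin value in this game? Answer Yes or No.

Yes

Against L this mix gives (10/21)·(-4) + (11/21)·6 = 26/21.
Against R this mix gives (10/21)·7 + (11/21)·(-4) = 26/21.
All of Column's active replies (L, R) yield 26/21, and no column does worse for Row. The mix makes Column indifferent and guarantees 26/21, so it is optimal.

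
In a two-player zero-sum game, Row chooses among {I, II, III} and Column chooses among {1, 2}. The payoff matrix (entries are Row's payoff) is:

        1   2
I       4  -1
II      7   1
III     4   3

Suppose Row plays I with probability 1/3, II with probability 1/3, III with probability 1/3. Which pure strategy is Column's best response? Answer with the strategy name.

If Column plays 1, Row's expected payoff is (1/3)·4 + (1/3)·7 + (1/3)·4 = 5.
If Column plays 2, Row's expected payoff is (1/3)·(-1) + (1/3)·1 + (1/3)·3 = 1.
Column minimizes Row's payoff; the smallest is 1, so the best response is 2.

2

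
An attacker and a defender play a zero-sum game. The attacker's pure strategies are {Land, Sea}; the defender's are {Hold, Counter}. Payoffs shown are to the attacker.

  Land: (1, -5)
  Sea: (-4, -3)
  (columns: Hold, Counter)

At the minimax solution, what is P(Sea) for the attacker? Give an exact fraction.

6/7

Row minima: Land → -5, Sea → -4; maximin = -4.
Column maxima: Hold → 1, Counter → -3; minimax = -3.
-4 ≠ -3, so there is no saddle point; optimal play is mixed.
Let the attacker play Land with probability p. Expected payoff against Hold: 1p + (-4)(1−p) = 5p − 4; against Counter: (-5)p + (-3)(1−p) = −2p − 3.
Setting these equal: 5p − 4 = −2p − 3 ⇒ 7p = 1 ⇒ p = 1/7, and the value is (5)·(1/7) − 4 = -23/7.
For the defender: with q = P(Hold), equating Land's and Sea's payoffs gives 6q − 5 = −q − 3 ⇒ q = 2/7.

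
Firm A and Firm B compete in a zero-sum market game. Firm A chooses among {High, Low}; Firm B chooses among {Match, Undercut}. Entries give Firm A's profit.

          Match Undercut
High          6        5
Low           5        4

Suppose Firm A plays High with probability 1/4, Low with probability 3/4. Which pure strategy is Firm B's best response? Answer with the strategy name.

Undercut

If Firm B plays Match, Firm A's expected payoff is (1/4)·6 + (3/4)·5 = 21/4.
If Firm B plays Undercut, Firm A's expected payoff is (1/4)·5 + (3/4)·4 = 17/4.
Firm B minimizes Firm A's payoff; the smallest is 17/4, so the best response is Undercut.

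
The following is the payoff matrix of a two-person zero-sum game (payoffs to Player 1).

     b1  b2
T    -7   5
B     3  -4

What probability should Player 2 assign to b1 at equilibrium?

9/19

Row minima: T → -7, B → -4; maximin = -4.
Column maxima: b1 → 3, b2 → 5; minimax = 3.
-4 ≠ 3, so there is no saddle point; optimal play is mixed.
Let Player 1 play T with probability p. Expected payoff against b1: (-7)p + 3(1−p) = −10p + 3; against b2: 5p + (-4)(1−p) = 9p − 4.
Setting these equal: −10p + 3 = 9p − 4 ⇒ −19p = -7 ⇒ p = 7/19, and the value is (-10)·(7/19) + 3 = -13/19.
For Player 2: with q = P(b1), equating T's and B's payoffs gives −12q + 5 = 7q − 4 ⇒ q = 9/19.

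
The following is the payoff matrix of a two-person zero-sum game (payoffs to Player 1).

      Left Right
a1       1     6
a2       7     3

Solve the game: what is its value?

13/3

Row minima: a1 → 1, a2 → 3; maximin = 3.
Column maxima: Left → 7, Right → 6; minimax = 6.
3 ≠ 6, so there is no saddle point; optimal play is mixed.
Let Player 1 play a1 with probability p. Expected payoff against Left: 1p + 7(1−p) = −6p + 7; against Right: 6p + 3(1−p) = 3p + 3.
Setting these equal: −6p + 7 = 3p + 3 ⇒ −9p = -4 ⇒ p = 4/9, and the value is (-6)·(4/9) + 7 = 13/3.
For Player 2: with q = P(Left), equating a1's and a2's payoffs gives −5q + 6 = 4q + 3 ⇒ q = 1/3.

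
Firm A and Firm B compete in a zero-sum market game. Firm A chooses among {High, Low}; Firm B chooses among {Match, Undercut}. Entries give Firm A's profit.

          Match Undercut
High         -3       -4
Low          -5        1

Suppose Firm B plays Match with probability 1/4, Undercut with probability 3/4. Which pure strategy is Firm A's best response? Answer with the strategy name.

Expected payoff of High: (1/4)·(-3) + (3/4)·(-4) = -15/4.
Expected payoff of Low: (1/4)·(-5) + (3/4)·1 = -1/2.
The largest is -1/2, so Firm A's best response is Low.

Low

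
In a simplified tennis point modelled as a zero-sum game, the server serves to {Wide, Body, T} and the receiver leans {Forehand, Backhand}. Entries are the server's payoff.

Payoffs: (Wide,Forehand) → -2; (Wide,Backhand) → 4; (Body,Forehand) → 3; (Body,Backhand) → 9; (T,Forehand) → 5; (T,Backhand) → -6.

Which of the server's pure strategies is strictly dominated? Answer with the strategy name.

Body gives a strictly higher payoff than Wide against every column: 3 > -2, 9 > 4.
So Wide is strictly dominated and the server never plays it.

Wide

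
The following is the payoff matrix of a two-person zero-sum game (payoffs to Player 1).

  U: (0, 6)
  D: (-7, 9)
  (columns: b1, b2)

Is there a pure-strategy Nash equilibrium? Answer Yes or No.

Yes

Row minima: U → 0, D → -7; maximin = 0.
Column maxima: b1 → 0, b2 → 9; minimax = 0.
maximin = minimax = 0, so a saddle point exists.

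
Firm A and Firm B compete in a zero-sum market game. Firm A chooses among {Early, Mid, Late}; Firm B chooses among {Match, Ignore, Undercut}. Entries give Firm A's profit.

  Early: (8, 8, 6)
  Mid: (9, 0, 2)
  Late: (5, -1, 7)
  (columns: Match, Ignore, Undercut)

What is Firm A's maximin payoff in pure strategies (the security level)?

6

Row minima: Early → 6, Mid → 0, Late → -1.
The best of these is 6.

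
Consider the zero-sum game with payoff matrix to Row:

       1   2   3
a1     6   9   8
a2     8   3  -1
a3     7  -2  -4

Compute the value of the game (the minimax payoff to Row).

Row minima: a1 → 6, a2 → -1, a3 → -4; maximin = 6.
Column maxima: 1 → 8, 2 → 9, 3 → 8; minimax = 8.
6 ≠ 8, so there is no saddle point; optimal play is mixed.
a3 is strictly dominated by a2, so Row never plays it.
2 is strictly dominated by 3 (it gives Row strictly more in every row), so Column never plays it.
On the remaining 2×2 (a1, a2 vs 1, 3):
Let Row play a1 with probability p. Expected payoff against 1: 6p + 8(1−p) = −2p + 8; against 3: 8p + (-1)(1−p) = 9p − 1.
Setting these equal: −2p + 8 = 9p − 1 ⇒ −11p = -9 ⇒ p = 9/11, and the value is (-2)·(9/11) + 8 = 70/11.
For Column: with q = P(1), equating a1's and a2's payoffs gives −2q + 8 = 9q − 1 ⇒ q = 9/11.

70/11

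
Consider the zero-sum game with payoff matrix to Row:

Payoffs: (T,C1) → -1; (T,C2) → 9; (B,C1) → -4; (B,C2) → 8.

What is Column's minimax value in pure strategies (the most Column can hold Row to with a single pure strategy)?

-1

Column maxima: C1 → -1, C2 → 9.
The smallest of these is -1.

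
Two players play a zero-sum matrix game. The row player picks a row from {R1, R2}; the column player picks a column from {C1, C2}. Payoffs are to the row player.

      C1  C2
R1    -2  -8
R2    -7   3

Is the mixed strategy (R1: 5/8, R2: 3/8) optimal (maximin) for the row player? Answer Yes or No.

Against C1 this mix gives (5/8)·(-2) + (3/8)·(-7) = -31/8.
Against C2 this mix gives (5/8)·(-8) + (3/8)·3 = -31/8.
All of the column player's active replies (C1, C2) yield -31/8, and no column does worse for the row player. The mix makes the column player indifferent and guarantees -31/8, so it is optimal.

Yes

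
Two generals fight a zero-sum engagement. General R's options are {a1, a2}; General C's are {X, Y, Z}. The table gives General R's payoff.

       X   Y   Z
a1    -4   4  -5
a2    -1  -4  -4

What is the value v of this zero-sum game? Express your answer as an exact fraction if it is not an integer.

-4

Row minima: a1 → -5, a2 → -4; maximin = -4.
Column maxima: X → -1, Y → 4, Z → -4; minimax = -4.
Since maximin = minimax = -4, there is a saddle point and the value is -4.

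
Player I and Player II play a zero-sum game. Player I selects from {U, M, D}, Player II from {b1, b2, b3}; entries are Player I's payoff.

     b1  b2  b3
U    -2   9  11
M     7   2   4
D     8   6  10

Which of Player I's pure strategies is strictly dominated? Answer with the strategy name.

M

D gives a strictly higher payoff than M against every column: 8 > 7, 6 > 2, 10 > 4.
So M is strictly dominated and Player I never plays it.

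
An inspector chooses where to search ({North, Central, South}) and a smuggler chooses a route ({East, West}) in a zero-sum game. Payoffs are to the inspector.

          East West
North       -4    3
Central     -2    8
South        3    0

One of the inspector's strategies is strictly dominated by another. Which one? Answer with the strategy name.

North

Central gives a strictly higher payoff than North against every column: -2 > -4, 8 > 3.
So North is strictly dominated and the inspector never plays it.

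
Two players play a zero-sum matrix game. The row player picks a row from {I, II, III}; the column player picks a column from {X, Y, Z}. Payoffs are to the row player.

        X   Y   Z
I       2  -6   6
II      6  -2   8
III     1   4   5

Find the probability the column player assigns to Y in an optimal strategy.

5/11

Row minima: I → -6, II → -2, III → 1; maximin = 1.
Column maxima: X → 6, Y → 4, Z → 8; minimax = 4.
1 ≠ 4, so there is no saddle point; optimal play is mixed.
I is strictly dominated by II, so the row player never plays it.
Z is strictly dominated by X (it gives the row player strictly more in every row), so the column player never plays it.
On the remaining 2×2 (II, III vs X, Y):
Let the row player play II with probability p. Expected payoff against X: 6p + 1(1−p) = 5p + 1; against Y: (-2)p + 4(1−p) = −6p + 4.
Setting these equal: 5p + 1 = −6p + 4 ⇒ 11p = 3 ⇒ p = 3/11, and the value is (5)·(3/11) + 1 = 26/11.
For the column player: with q = P(X), equating II's and III's payoffs gives 8q − 2 = −3q + 4 ⇒ q = 6/11.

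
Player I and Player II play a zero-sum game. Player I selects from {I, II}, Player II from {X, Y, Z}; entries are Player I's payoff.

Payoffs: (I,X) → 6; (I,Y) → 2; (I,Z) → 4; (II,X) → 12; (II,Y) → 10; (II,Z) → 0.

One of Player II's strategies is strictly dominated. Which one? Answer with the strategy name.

X

Y holds Player I's payoff strictly below X in every row: 2 < 6, 10 < 12.
So X is strictly dominated for Player II.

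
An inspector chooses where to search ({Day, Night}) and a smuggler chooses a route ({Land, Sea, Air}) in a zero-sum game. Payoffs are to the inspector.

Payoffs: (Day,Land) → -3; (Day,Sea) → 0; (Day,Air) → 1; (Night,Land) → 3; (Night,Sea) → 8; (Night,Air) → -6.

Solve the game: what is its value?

Row minima: Day → -3, Night → -6; maximin = -3.
Column maxima: Land → 3, Sea → 8, Air → 1; minimax = 1.
-3 ≠ 1, so there is no saddle point; optimal play is mixed.
Sea is strictly dominated by Land (it gives the inspector strictly more in every row), so the smuggler never plays it.
On the remaining 2×2 (Day, Night vs Land, Air):
Let the inspector play Day with probability p. Expected payoff against Land: (-3)p + 3(1−p) = −6p + 3; against Air: 1p + (-6)(1−p) = 7p − 6.
Setting these equal: −6p + 3 = 7p − 6 ⇒ −13p = -9 ⇒ p = 9/13, and the value is (-6)·(9/13) + 3 = -15/13.
For the smuggler: with q = P(Land), equating Day's and Night's payoffs gives −4q + 1 = 9q − 6 ⇒ q = 7/13.

-15/13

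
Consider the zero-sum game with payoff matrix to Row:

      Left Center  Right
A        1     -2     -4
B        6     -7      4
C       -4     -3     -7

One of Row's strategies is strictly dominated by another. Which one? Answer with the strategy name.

A gives a strictly higher payoff than C against every column: 1 > -4, -2 > -3, -4 > -7.
So C is strictly dominated and Row never plays it.

C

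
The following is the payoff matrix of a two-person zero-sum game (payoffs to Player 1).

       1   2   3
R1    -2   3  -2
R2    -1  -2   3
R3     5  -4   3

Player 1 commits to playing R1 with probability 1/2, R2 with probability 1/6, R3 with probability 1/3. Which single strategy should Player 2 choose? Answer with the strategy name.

2

If Player 2 plays 1, Player 1's expected payoff is (1/2)·(-2) + (1/6)·(-1) + (1/3)·5 = 1/2.
If Player 2 plays 2, Player 1's expected payoff is (1/2)·3 + (1/6)·(-2) + (1/3)·(-4) = -1/6.
If Player 2 plays 3, Player 1's expected payoff is (1/2)·(-2) + (1/6)·3 + (1/3)·3 = 1/2.
Player 2 minimizes Player 1's payoff; the smallest is -1/6, so the best response is 2.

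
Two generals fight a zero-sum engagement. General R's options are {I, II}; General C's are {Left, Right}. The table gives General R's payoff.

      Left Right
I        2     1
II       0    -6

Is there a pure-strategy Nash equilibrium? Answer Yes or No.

Row minima: I → 1, II → -6; maximin = 1.
Column maxima: Left → 2, Right → 1; minimax = 1.
maximin = minimax = 1, so a saddle point exists.

Yes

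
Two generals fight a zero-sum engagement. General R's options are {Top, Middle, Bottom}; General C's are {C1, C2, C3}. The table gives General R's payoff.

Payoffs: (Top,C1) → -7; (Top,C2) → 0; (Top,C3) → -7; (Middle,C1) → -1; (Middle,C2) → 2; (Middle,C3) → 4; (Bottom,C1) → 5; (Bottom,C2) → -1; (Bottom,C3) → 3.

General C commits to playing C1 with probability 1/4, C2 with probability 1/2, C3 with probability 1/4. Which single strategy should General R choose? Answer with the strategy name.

Middle

Expected payoff of Top: (1/4)·(-7) + (1/2)·0 + (1/4)·(-7) = -7/2.
Expected payoff of Middle: (1/4)·(-1) + (1/2)·2 + (1/4)·4 = 7/4.
Expected payoff of Bottom: (1/4)·5 + (1/2)·(-1) + (1/4)·3 = 3/2.
The largest is 7/4, so General R's best response is Middle.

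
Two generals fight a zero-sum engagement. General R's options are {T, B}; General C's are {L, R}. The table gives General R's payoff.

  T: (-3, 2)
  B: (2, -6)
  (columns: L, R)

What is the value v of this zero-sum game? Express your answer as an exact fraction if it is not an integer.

Row minima: T → -3, B → -6; maximin = -3.
Column maxima: L → 2, R → 2; minimax = 2.
-3 ≠ 2, so there is no saddle point; optimal play is mixed.
Let General R play T with probability p. Expected payoff against L: (-3)p + 2(1−p) = −5p + 2; against R: 2p + (-6)(1−p) = 8p − 6.
Setting these equal: −5p + 2 = 8p − 6 ⇒ −13p = -8 ⇒ p = 8/13, and the value is (-5)·(8/13) + 2 = -14/13.
For General C: with q = P(L), equating T's and B's payoffs gives −5q + 2 = 8q − 6 ⇒ q = 8/13.

-14/13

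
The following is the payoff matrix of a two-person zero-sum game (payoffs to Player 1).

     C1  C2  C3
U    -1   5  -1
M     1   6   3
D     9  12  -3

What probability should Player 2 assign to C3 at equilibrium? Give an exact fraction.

Row minima: U → -1, M → 1, D → -3; maximin = 1.
Column maxima: C1 → 9, C2 → 12, C3 → 3; minimax = 3.
1 ≠ 3, so there is no saddle point; optimal play is mixed.
U is strictly dominated by M, so Player 1 never plays it.
C2 is strictly dominated by C1 (it gives Player 1 strictly more in every row), so Player 2 never plays it.
On the remaining 2×2 (M, D vs C1, C3):
Let Player 1 play M with probability p. Expected payoff against C1: 1p + 9(1−p) = −8p + 9; against C3: 3p + (-3)(1−p) = 6p − 3.
Setting these equal: −8p + 9 = 6p − 3 ⇒ −14p = -12 ⇒ p = 6/7, and the value is (-8)·(6/7) + 9 = 15/7.
For Player 2: with q = P(C1), equating M's and D's payoffs gives −2q + 3 = 12q − 3 ⇒ q = 3/7.

4/7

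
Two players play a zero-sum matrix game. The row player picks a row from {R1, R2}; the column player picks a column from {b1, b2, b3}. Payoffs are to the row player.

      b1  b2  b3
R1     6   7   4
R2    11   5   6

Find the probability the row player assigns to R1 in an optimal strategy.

Row minima: R1 → 4, R2 → 5; maximin = 5.
Column maxima: b1 → 11, b2 → 7, b3 → 6; minimax = 6.
5 ≠ 6, so there is no saddle point; optimal play is mixed.
b1 is strictly dominated by b3 (it gives the row player strictly more in every row), so the column player never plays it.
On the remaining 2×2 (R1, R2 vs b2, b3):
Let the row player play R1 with probability p. Expected payoff against b2: 7p + 5(1−p) = 2p + 5; against b3: 4p + 6(1−p) = −2p + 6.
Setting these equal: 2p + 5 = −2p + 6 ⇒ 4p = 1 ⇒ p = 1/4, and the value is (2)·(1/4) + 5 = 11/2.
For the column player: with q = P(b2), equating R1's and R2's payoffs gives 3q + 4 = −q + 6 ⇒ q = 1/2.

1/4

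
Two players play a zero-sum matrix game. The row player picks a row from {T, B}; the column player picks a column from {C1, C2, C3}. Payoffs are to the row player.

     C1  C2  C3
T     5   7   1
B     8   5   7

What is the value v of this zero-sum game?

Row minima: T → 1, B → 5; maximin = 5.
Column maxima: C1 → 8, C2 → 7, C3 → 7; minimax = 7.
5 ≠ 7, so there is no saddle point; optimal play is mixed.
C1 is strictly dominated by C3 (it gives the row player strictly more in every row), so the column player never plays it.
On the remaining 2×2 (T, B vs C2, C3):
Let the row player play T with probability p. Expected payoff against C2: 7p + 5(1−p) = 2p + 5; against C3: 1p + 7(1−p) = −6p + 7.
Setting these equal: 2p + 5 = −6p + 7 ⇒ 8p = 2 ⇒ p = 1/4, and the value is (2)·(1/4) + 5 = 11/2.
For the column player: with q = P(C2), equating T's and B's payoffs gives 6q + 1 = −2q + 7 ⇒ q = 3/4.

11/2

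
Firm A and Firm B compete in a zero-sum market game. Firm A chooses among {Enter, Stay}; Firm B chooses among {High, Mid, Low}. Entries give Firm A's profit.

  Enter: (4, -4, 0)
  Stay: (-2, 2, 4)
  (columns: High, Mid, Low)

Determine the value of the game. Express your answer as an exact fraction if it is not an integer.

0

Row minima: Enter → -4, Stay → -2; maximin = -2.
Column maxima: High → 4, Mid → 2, Low → 4; minimax = 2.
-2 ≠ 2, so there is no saddle point; optimal play is mixed.
Low is strictly dominated by Mid (it gives Firm A strictly more in every row), so Firm B never plays it.
On the remaining 2×2 (Enter, Stay vs High, Mid):
Let Firm A play Enter with probability p. Expected payoff against High: 4p + (-2)(1−p) = 6p − 2; against Mid: (-4)p + 2(1−p) = −6p + 2.
Setting these equal: 6p − 2 = −6p + 2 ⇒ 12p = 4 ⇒ p = 1/3, and the value is (6)·(1/3) − 2 = 0.
For Firm B: with q = P(High), equating Enter's and Stay's payoffs gives 8q − 4 = −4q + 2 ⇒ q = 1/2.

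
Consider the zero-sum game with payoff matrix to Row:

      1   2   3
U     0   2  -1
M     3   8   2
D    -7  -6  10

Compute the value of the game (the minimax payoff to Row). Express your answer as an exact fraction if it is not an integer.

22/9

Row minima: U → -1, M → 2, D → -7; maximin = 2.
Column maxima: 1 → 3, 2 → 8, 3 → 10; minimax = 3.
2 ≠ 3, so there is no saddle point; optimal play is mixed.
U is strictly dominated by M, so Row never plays it.
2 is strictly dominated by 1 (it gives Row strictly more in every row), so Column never plays it.
On the remaining 2×2 (M, D vs 1, 3):
Let Row play M with probability p. Expected payoff against 1: 3p + (-7)(1−p) = 10p − 7; against 3: 2p + 10(1−p) = −8p + 10.
Setting these equal: 10p − 7 = −8p + 10 ⇒ 18p = 17 ⇒ p = 17/18, and the value is (10)·(17/18) − 7 = 22/9.
For Column: with q = P(1), equating M's and D's payoffs gives q + 2 = −17q + 10 ⇒ q = 4/9.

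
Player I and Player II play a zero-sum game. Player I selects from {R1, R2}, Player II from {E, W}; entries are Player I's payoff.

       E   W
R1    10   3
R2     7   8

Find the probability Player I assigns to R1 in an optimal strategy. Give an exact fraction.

1/8

Row minima: R1 → 3, R2 → 7; maximin = 7.
Column maxima: E → 10, W → 8; minimax = 8.
7 ≠ 8, so there is no saddle point; optimal play is mixed.
Let Player I play R1 with probability p. Expected payoff against E: 10p + 7(1−p) = 3p + 7; against W: 3p + 8(1−p) = −5p + 8.
Setting these equal: 3p + 7 = −5p + 8 ⇒ 8p = 1 ⇒ p = 1/8, and the value is (3)·(1/8) + 7 = 59/8.
For Player II: with q = P(E), equating R1's and R2's payoffs gives 7q + 3 = −q + 8 ⇒ q = 5/8.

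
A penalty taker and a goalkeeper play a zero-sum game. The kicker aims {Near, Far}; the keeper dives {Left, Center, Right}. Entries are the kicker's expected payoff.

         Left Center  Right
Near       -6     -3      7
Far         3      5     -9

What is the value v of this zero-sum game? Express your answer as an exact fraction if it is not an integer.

-33/25

Row minima: Near → -6, Far → -9; maximin = -6.
Column maxima: Left → 3, Center → 5, Right → 7; minimax = 3.
-6 ≠ 3, so there is no saddle point; optimal play is mixed.
Center is strictly dominated by Left (it gives the kicker strictly more in every row), so the keeper never plays it.
On the remaining 2×2 (Near, Far vs Left, Right):
Let the kicker play Near with probability p. Expected payoff against Left: (-6)p + 3(1−p) = −9p + 3; against Right: 7p + (-9)(1−p) = 16p − 9.
Setting these equal: −9p + 3 = 16p − 9 ⇒ −25p = -12 ⇒ p = 12/25, and the value is (-9)·(12/25) + 3 = -33/25.
For the keeper: with q = P(Left), equating Near's and Far's payoffs gives −13q + 7 = 12q − 9 ⇒ q = 16/25.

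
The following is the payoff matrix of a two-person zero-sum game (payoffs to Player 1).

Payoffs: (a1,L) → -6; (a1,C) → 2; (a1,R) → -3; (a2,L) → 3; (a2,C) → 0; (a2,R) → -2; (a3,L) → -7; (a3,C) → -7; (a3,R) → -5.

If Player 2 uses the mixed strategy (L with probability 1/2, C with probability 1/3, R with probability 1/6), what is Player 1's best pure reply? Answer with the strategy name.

Expected payoff of a1: (1/2)·(-6) + (1/3)·2 + (1/6)·(-3) = -17/6.
Expected payoff of a2: (1/2)·3 + (1/3)·0 + (1/6)·(-2) = 7/6.
Expected payoff of a3: (1/2)·(-7) + (1/3)·(-7) + (1/6)·(-5) = -20/3.
The largest is 7/6, so Player 1's best response is a2.

a2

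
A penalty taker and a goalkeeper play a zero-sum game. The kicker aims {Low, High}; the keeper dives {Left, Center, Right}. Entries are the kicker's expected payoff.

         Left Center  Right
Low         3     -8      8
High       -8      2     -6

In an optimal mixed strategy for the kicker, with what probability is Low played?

Row minima: Low → -8, High → -8; maximin = -8.
Column maxima: Left → 3, Center → 2, Right → 8; minimax = 2.
-8 ≠ 2, so there is no saddle point; optimal play is mixed.
Right is strictly dominated by Left (it gives the kicker strictly more in every row), so the keeper never plays it.
On the remaining 2×2 (Low, High vs Left, Center):
Let the kicker play Low with probability p. Expected payoff against Left: 3p + (-8)(1−p) = 11p − 8; against Center: (-8)p + 2(1−p) = −10p + 2.
Setting these equal: 11p − 8 = −10p + 2 ⇒ 21p = 10 ⇒ p = 10/21, and the value is (11)·(10/21) − 8 = -58/21.
For the keeper: with q = P(Left), equating Low's and High's payoffs gives 11q − 8 = −10q + 2 ⇒ q = 10/21.

10/21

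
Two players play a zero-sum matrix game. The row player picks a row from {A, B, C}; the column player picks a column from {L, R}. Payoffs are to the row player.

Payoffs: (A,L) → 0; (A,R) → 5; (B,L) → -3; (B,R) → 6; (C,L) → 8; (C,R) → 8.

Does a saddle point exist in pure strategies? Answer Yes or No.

Yes

Row minima: A → 0, B → -3, C → 8; maximin = 8.
Column maxima: L → 8, R → 8; minimax = 8.
maximin = minimax = 8, so a saddle point exists.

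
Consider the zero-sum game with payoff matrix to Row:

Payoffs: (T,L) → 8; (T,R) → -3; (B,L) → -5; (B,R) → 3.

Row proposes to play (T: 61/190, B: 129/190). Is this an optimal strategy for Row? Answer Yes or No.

Against L this mix gives (61/190)·8 + (129/190)·(-5) = -157/190.
Against R this mix gives (61/190)·(-3) + (129/190)·3 = 102/95.
Column will play L, holding Row to -157/190. Shifting weight toward the row that does better against L would raise this floor (the equalizing mix achieves 9/19 against both L and R), so the proposed strategy is not optimal.

No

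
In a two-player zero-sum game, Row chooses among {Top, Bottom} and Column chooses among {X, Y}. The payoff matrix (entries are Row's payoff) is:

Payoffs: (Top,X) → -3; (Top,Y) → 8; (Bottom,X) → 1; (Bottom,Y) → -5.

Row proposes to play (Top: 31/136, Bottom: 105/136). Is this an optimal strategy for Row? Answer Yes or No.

Against X this mix gives (31/136)·(-3) + (105/136)·1 = 3/34.
Against Y this mix gives (31/136)·8 + (105/136)·(-5) = -277/136.
Column will play Y, holding Row to -277/136. Shifting weight toward the row that does better against Y would raise this floor (the equalizing mix achieves -7/17 against both Y and X), so the proposed strategy is not optimal.

No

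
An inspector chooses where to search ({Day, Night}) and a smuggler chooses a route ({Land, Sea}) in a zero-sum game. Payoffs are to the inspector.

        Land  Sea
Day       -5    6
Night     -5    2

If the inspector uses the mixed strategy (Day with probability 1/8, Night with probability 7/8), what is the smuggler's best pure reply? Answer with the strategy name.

Land

If the smuggler plays Land, the inspector's expected payoff is (1/8)·(-5) + (7/8)·(-5) = -5.
If the smuggler plays Sea, the inspector's expected payoff is (1/8)·6 + (7/8)·2 = 5/2.
The smuggler minimizes the inspector's payoff; the smallest is -5, so the best response is Land.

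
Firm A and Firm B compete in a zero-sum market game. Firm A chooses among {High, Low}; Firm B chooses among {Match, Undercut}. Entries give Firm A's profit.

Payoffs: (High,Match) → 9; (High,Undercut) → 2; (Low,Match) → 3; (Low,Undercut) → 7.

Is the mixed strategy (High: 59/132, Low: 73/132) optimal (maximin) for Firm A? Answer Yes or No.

No

Against Match this mix gives (59/132)·9 + (73/132)·3 = 125/22.
Against Undercut this mix gives (59/132)·2 + (73/132)·7 = 629/132.
Firm B will play Undercut, holding Firm A to 629/132. Shifting weight toward the row that does better against Undercut would raise this floor (the equalizing mix achieves 57/11 against both Undercut and Match), so the proposed strategy is not optimal.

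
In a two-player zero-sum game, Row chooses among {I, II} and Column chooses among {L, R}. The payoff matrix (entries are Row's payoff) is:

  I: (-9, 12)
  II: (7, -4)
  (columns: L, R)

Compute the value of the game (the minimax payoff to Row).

Row minima: I → -9, II → -4; maximin = -4.
Column maxima: L → 7, R → 12; minimax = 7.
-4 ≠ 7, so there is no saddle point; optimal play is mixed.
Let Row play I with probability p. Expected payoff against L: (-9)p + 7(1−p) = −16p + 7; against R: 12p + (-4)(1−p) = 16p − 4.
Setting these equal: −16p + 7 = 16p − 4 ⇒ −32p = -11 ⇒ p = 11/32, and the value is (-16)·(11/32) + 7 = 3/2.
For Column: with q = P(L), equating I's and II's payoffs gives −21q + 12 = 11q − 4 ⇒ q = 1/2.

3/2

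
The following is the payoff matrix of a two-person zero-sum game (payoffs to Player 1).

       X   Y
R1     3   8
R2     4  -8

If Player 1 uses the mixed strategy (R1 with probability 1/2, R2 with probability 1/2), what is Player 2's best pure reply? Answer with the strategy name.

Y

If Player 2 plays X, Player 1's expected payoff is (1/2)·3 + (1/2)·4 = 7/2.
If Player 2 plays Y, Player 1's expected payoff is (1/2)·8 + (1/2)·(-8) = 0.
Player 2 minimizes Player 1's payoff; the smallest is 0, so the best response is Y.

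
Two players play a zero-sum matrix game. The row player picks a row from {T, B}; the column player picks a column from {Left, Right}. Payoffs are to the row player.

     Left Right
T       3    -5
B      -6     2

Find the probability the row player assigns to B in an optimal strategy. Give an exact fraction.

Row minima: T → -5, B → -6; maximin = -5.
Column maxima: Left → 3, Right → 2; minimax = 2.
-5 ≠ 2, so there is no saddle point; optimal play is mixed.
Let the row player play T with probability p. Expected payoff against Left: 3p + (-6)(1−p) = 9p − 6; against Right: (-5)p + 2(1−p) = −7p + 2.
Setting these equal: 9p − 6 = −7p + 2 ⇒ 16p = 8 ⇒ p = 1/2, and the value is (9)·(1/2) − 6 = -3/2.
For the column player: with q = P(Left), equating T's and B's payoffs gives 8q − 5 = −8q + 2 ⇒ q = 7/16.

1/2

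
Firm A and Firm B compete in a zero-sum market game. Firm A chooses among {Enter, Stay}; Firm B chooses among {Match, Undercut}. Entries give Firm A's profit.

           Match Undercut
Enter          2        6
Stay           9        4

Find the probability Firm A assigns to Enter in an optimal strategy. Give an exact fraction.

5/9

Row minima: Enter → 2, Stay → 4; maximin = 4.
Column maxima: Match → 9, Undercut → 6; minimax = 6.
4 ≠ 6, so there is no saddle point; optimal play is mixed.
Let Firm A play Enter with probability p. Expected payoff against Match: 2p + 9(1−p) = −7p + 9; against Undercut: 6p + 4(1−p) = 2p + 4.
Setting these equal: −7p + 9 = 2p + 4 ⇒ −9p = -5 ⇒ p = 5/9, and the value is (-7)·(5/9) + 9 = 46/9.
For Firm B: with q = P(Match), equating Enter's and Stay's payoffs gives −4q + 6 = 5q + 4 ⇒ q = 2/9.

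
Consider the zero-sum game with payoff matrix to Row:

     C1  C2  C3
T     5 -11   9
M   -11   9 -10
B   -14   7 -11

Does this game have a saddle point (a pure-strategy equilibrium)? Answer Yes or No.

Row minima: T → -11, M → -11, B → -14; maximin = -11.
Column maxima: C1 → 5, C2 → 9, C3 → 9; minimax = 5.
-11 ≠ 5, so no pure-strategy equilibrium exists.

No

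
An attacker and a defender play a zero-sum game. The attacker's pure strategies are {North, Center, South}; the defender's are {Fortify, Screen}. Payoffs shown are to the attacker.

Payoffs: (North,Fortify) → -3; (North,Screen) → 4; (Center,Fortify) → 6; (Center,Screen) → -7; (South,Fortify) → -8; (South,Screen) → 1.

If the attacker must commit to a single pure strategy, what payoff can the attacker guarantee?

Row minima: North → -3, Center → -7, South → -8.
The best of these is -3.

-3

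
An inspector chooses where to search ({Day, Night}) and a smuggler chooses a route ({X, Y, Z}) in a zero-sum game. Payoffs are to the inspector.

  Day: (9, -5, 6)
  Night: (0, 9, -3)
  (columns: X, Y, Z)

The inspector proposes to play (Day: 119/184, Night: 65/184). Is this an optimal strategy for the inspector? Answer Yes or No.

Against X this mix gives (119/184)·9 + (65/184)·0 = 1071/184.
Against Y this mix gives (119/184)·(-5) + (65/184)·9 = -5/92.
Against Z this mix gives (119/184)·6 + (65/184)·(-3) = 519/184.
The smuggler will play Y, holding the inspector to -5/92. Shifting weight toward the row that does better against Y would raise this floor (the equalizing mix achieves 39/23 against both Y and Z), so the proposed strategy is not optimal.

No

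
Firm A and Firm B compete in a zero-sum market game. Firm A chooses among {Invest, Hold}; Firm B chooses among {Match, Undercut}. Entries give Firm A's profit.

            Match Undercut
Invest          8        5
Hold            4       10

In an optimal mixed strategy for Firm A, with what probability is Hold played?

Row minima: Invest → 5, Hold → 4; maximin = 5.
Column maxima: Match → 8, Undercut → 10; minimax = 8.
5 ≠ 8, so there is no saddle point; optimal play is mixed.
Let Firm A play Invest with probability p. Expected payoff against Match: 8p + 4(1−p) = 4p + 4; against Undercut: 5p + 10(1−p) = −5p + 10.
Setting these equal: 4p + 4 = −5p + 10 ⇒ 9p = 6 ⇒ p = 2/3, and the value is (4)·(2/3) + 4 = 20/3.
For Firm B: with q = P(Match), equating Invest's and Hold's payoffs gives 3q + 5 = −6q + 10 ⇒ q = 5/9.

1/3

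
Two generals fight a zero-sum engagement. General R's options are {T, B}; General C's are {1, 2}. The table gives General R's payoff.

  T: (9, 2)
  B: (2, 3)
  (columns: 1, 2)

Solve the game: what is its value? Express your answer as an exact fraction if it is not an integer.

Row minima: T → 2, B → 2; maximin = 2.
Column maxima: 1 → 9, 2 → 3; minimax = 3.
2 ≠ 3, so there is no saddle point; optimal play is mixed.
Let General R play T with probability p. Expected payoff against 1: 9p + 2(1−p) = 7p + 2; against 2: 2p + 3(1−p) = −p + 3.
Setting these equal: 7p + 2 = −p + 3 ⇒ 8p = 1 ⇒ p = 1/8, and the value is (7)·(1/8) + 2 = 23/8.
For General C: with q = P(1), equating T's and B's payoffs gives 7q + 2 = −q + 3 ⇒ q = 1/8.

23/8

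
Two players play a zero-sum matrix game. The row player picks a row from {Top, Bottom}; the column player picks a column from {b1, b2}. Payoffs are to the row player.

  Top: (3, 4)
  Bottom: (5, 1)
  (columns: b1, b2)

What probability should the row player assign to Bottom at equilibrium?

1/5

Row minima: Top → 3, Bottom → 1; maximin = 3.
Column maxima: b1 → 5, b2 → 4; minimax = 4.
3 ≠ 4, so there is no saddle point; optimal play is mixed.
Let the row player play Top with probability p. Expected payoff against b1: 3p + 5(1−p) = −2p + 5; against b2: 4p + 1(1−p) = 3p + 1.
Setting these equal: −2p + 5 = 3p + 1 ⇒ −5p = -4 ⇒ p = 4/5, and the value is (-2)·(4/5) + 5 = 17/5.
For the column player: with q = P(b1), equating Top's and Bottom's payoffs gives −q + 4 = 4q + 1 ⇒ q = 3/5.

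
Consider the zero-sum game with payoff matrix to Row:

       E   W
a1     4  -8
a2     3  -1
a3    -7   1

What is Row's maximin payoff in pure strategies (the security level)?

Row minima: a1 → -8, a2 → -1, a3 → -7.
The best of these is -1.

-1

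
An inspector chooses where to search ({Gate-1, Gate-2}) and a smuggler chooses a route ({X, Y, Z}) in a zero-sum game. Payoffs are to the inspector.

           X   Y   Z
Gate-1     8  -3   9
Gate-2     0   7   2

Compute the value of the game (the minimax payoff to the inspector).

28/9

Row minima: Gate-1 → -3, Gate-2 → 0; maximin = 0.
Column maxima: X → 8, Y → 7, Z → 9; minimax = 7.
0 ≠ 7, so there is no saddle point; optimal play is mixed.
Z is strictly dominated by X (it gives the inspector strictly more in every row), so the smuggler never plays it.
On the remaining 2×2 (Gate-1, Gate-2 vs X, Y):
Let the inspector play Gate-1 with probability p. Expected payoff against X: 8p + 0(1−p) = 8p; against Y: (-3)p + 7(1−p) = −10p + 7.
Setting these equal: 8p = −10p + 7 ⇒ 18p = 7 ⇒ p = 7/18, and the value is (8)·(7/18) = 28/9.
For the smuggler: with q = P(X), equating Gate-1's and Gate-2's payoffs gives 11q − 3 = −7q + 7 ⇒ q = 5/9.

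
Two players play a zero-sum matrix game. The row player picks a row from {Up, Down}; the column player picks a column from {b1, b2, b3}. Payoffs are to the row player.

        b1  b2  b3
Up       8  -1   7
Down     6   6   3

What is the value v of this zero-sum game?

Row minima: Up → -1, Down → 3; maximin = 3.
Column maxima: b1 → 8, b2 → 6, b3 → 7; minimax = 6.
3 ≠ 6, so there is no saddle point; optimal play is mixed.
b1 is strictly dominated by b3 (it gives the row player strictly more in every row), so the column player never plays it.
On the remaining 2×2 (Up, Down vs b2, b3):
Let the row player play Up with probability p. Expected payoff against b2: (-1)p + 6(1−p) = −7p + 6; against b3: 7p + 3(1−p) = 4p + 3.
Setting these equal: −7p + 6 = 4p + 3 ⇒ −11p = -3 ⇒ p = 3/11, and the value is (-7)·(3/11) + 6 = 45/11.
For the column player: with q = P(b2), equating Up's and Down's payoffs gives −8q + 7 = 3q + 3 ⇒ q = 4/11.

45/11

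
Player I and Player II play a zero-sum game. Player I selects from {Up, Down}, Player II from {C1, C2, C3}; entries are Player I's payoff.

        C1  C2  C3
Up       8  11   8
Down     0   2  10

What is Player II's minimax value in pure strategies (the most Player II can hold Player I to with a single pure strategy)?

Column maxima: C1 → 8, C2 → 11, C3 → 10.
The smallest of these is 8.

8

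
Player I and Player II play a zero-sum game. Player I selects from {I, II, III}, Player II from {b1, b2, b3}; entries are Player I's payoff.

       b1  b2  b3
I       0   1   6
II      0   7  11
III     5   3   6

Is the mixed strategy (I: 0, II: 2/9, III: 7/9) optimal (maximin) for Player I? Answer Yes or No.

Yes

Against b1 this mix gives (2/9)·0 + (7/9)·5 = 35/9.
Against b2 this mix gives (2/9)·7 + (7/9)·3 = 35/9.
Against b3 this mix gives (2/9)·11 + (7/9)·6 = 64/9.
All of Player II's active replies (b1, b2) yield 35/9, and no column does worse for Player I. The mix makes Player II indifferent and guarantees 35/9, so it is optimal.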